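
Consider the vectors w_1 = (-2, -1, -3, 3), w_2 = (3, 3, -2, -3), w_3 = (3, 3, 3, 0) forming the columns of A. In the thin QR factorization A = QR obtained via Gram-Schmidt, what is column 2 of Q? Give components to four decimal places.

e_2 = (0.3934, 0.4983, -0.7168, -0.2885)

e_1 = w_1/‖w_1‖ = (-2, -1, -3, 3)/4.7958 = (-0.4170, -0.2085, -0.6255, 0.6255).
r_{12} = e_1·w_2 = -2.5022.
u_2 = w_2 + 2.5022·e_1 = (1.9565, 2.4783, -3.5652, -1.4348).
‖u_2‖ = 4.9738, so e_2 = (0.3934, 0.4983, -0.7168, -0.2885).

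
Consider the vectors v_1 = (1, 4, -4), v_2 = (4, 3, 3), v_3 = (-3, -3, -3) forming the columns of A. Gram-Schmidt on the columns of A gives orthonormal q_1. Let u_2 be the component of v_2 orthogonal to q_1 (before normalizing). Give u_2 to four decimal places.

u_2 = (3.8788, 2.5152, 3.4848)

q_1 = v_1/‖v_1‖ = (1, 4, -4)/5.7446 = (0.1741, 0.6963, -0.6963).
r_{12} = q_1·v_2 = 0.6963.
u_2 = v_2 − 0.6963·q_1 = (3.8788, 2.5152, 3.4848).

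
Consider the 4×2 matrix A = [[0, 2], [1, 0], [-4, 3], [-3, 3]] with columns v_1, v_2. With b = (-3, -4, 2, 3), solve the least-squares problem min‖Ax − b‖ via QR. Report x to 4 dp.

q_1 = v_1/‖v_1‖ = (0, 1, -4, -3)/5.0990 = (0.0000, 0.1961, -0.7845, -0.5883).
r_{12} = q_1·v_2 = -4.1184.
u_2 = v_2 + 4.1184·q_1 = (2.0000, 0.8077, -0.2308, 0.5769).
‖u_2‖ = 2.2447, so q_2 = (0.8910, 0.3598, -0.1028, 0.2570).
Qᵀb = (-4.1184, -3.5469).
Back-substitute: x_2 = -3.5469/2.2447 = -1.5802.
x_1 = (-4.1184 + 4.1184·(-1.5802))/5.0990 = -2.0840.

x = (-2.0840, -1.5802)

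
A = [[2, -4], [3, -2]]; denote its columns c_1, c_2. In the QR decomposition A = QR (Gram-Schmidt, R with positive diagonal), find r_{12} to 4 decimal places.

c_1 = (2, 3); ‖c_1‖ = 3.6056, so q_1 = (0.5547, 0.8321).
r_{12} = q_1·c_2 = -3.8829.

r_{12} = -3.8829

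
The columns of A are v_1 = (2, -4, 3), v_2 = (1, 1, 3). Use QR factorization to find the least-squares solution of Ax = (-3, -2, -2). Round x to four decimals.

v_1 = (2, -4, 3); ‖v_1‖ = 5.3852, so q_1 = (0.3714, -0.7428, 0.5571).
q_1·v_2 = 0.3714·1 + (-0.7428)·1 + 0.5571·3 = 1.2999.
u_2 = v_2 − 1.2999·q_1 = (0.5172, 1.9655, 2.2759).
‖u_2‖ = 3.0513, so q_2 = (0.1695, 0.6442, 0.7459).
Qᵀb = (-0.7428, -3.2886).
Back-substitute: x_2 = -3.2886/3.0513 = -1.0778.
x_1 = (-0.7428 − 1.2999·(-1.0778))/5.3852 = 0.1222.

x = (0.1222, -1.0778)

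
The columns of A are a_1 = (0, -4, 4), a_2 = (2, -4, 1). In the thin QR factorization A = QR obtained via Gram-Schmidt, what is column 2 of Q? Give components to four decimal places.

a_1 = (0, -4, 4); ‖a_1‖ = 5.6569, so q_1 = (0.0000, -0.7071, 0.7071).
q_1·a_2 = 0.0000·2 + (-0.7071)·(-4) + 0.7071·1 = 3.5355.
u_2 = a_2 − 3.5355·q_1 = (2.0000, -1.5000, -1.5000).
‖u_2‖ = 2.9155, so q_2 = (0.6860, -0.5145, -0.5145).

q_2 = (0.6860, -0.5145, -0.5145)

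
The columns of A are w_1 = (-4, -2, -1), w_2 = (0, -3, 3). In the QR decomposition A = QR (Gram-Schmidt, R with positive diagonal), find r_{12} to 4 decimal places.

w_1 = (-4, -2, -1); ‖w_1‖ = 4.5826, so q_1 = (-0.8729, -0.4364, -0.2182).
r_{12} = q_1·w_2 = 0.6547.

r_{12} = 0.6547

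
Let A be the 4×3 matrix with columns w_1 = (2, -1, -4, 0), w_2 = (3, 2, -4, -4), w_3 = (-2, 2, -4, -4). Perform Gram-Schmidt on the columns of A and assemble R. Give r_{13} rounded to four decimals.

w_1 = (2, -1, -4, 0); ‖w_1‖ = 4.5826, so e_1 = (0.4364, -0.2182, -0.8729, 0.0000).
r_{13} = e_1·w_3 = 2.1822.

r_{13} = 2.1822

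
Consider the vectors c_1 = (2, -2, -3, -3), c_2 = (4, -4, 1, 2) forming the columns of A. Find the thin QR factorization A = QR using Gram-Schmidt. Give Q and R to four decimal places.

c_1 = (2, -2, -3, -3); ‖c_1‖ = 5.0990, so e_1 = (0.3922, -0.3922, -0.5883, -0.5883).
e_1·c_2 = 0.3922·4 + (-0.3922)·(-4) + (-0.5883)·1 + (-0.5883)·2 = 1.3728.
u_2 = c_2 − 1.3728·e_1 = (3.4615, -3.4615, 1.8077, 2.8077).
‖u_2‖ = 5.9258, so e_2 = (0.5841, -0.5841, 0.3051, 0.4738).

Q = [[0.3922, 0.5841], [-0.3922, -0.5841], [-0.5883, 0.3051], [-0.5883, 0.4738]], R = [[5.0990, 1.3728], [0.0000, 5.9258]]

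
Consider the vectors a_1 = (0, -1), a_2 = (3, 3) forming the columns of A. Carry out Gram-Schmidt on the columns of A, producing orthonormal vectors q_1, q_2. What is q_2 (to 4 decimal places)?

a_1 = (0, -1); ‖a_1‖ = 1.0000, so q_1 = (0.0000, -1.0000).
q_1·a_2 = 0.0000·3 + (-1.0000)·3 = -3.0000.
u_2 = a_2 + 3.0000·q_1 = (3.0000, 0.0000).
‖u_2‖ = 3.0000, so q_2 = (1.0000, 0.0000).

q_2 = (1.0000, 0.0000)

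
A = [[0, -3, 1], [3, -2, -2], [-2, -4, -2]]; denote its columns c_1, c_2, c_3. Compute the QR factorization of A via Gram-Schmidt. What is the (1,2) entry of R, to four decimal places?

r_{12} = 0.5547

c_1 = (0, 3, -2); ‖c_1‖ = 3.6056, so e_1 = (0.0000, 0.8321, -0.5547).
r_{12} = e_1·c_2 = 0.5547.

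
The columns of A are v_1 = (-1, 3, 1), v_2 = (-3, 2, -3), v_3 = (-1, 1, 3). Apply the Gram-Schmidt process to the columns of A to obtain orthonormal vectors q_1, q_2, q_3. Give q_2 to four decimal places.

q_2 = (-0.5672, 0.0840, -0.8193)

v_1 = (-1, 3, 1); ‖v_1‖ = 3.3166, so q_1 = (-0.3015, 0.9045, 0.3015).
q_1·v_2 = (-0.3015)·(-3) + 0.9045·2 + 0.3015·(-3) = 1.8091.
u_2 = v_2 − 1.8091·q_1 = (-2.4545, 0.3636, -3.5455).
‖u_2‖ = 4.3275, so q_2 = (-0.5672, 0.0840, -0.8193).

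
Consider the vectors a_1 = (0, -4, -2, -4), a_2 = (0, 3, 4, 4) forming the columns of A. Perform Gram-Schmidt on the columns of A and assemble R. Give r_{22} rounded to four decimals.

r_{22} = 2.2361

a_1 = (0, -4, -2, -4); ‖a_1‖ = 6.0000, so e_1 = (0.0000, -0.6667, -0.3333, -0.6667).
e_1·a_2 = 0.0000·0 + (-0.6667)·3 + (-0.3333)·4 + (-0.6667)·4 = -6.0000.
u_2 = a_2 + 6.0000·e_1 = (0.0000, -1.0000, 2.0000, 0.0000).
r_{22} = ‖u_2‖ = 2.2361.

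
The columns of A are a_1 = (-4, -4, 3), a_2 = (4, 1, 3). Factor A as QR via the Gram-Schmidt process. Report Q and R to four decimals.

e_1 = a_1/‖a_1‖ = (-4, -4, 3)/6.4031 = (-0.6247, -0.6247, 0.4685).
r_{12} = e_1·a_2 = -1.7179.
u_2 = a_2 + 1.7179·e_1 = (2.9268, -0.0732, 3.8049).
‖u_2‖ = 4.8009, so e_2 = (0.6096, -0.0152, 0.7925).

Q = [[-0.6247, 0.6096], [-0.6247, -0.0152], [0.4685, 0.7925]], R = [[6.4031, -1.7179], [0.0000, 4.8009]]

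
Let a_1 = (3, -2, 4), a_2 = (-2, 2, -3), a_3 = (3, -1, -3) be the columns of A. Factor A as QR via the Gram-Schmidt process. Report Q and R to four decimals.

a_1 = (3, -2, 4); ‖a_1‖ = 5.3852, so e_1 = (0.5571, -0.3714, 0.7428).
e_1·a_2 = 0.5571·(-2) + (-0.3714)·2 + 0.7428·(-3) = -4.0853.
u_2 = a_2 + 4.0853·e_1 = (0.2759, 0.4828, 0.0345).
‖u_2‖ = 0.5571, so e_2 = (0.4952, 0.8666, 0.0619).
e_1·a_3 = 0.5571·3 + (-0.3714)·(-1) + 0.7428·(-3) = -0.1857; e_2·a_3 = 0.4952·3 + 0.8666·(-1) + 0.0619·(-3) = 0.4333.
u_3 = a_3 + 0.1857·e_1 − 0.4333·e_2 = (2.8889, -1.4444, -2.8889).
‖u_3‖ = 4.3333, so e_3 = (0.6667, -0.3333, -0.6667).

Q = [[0.5571, 0.4952, 0.6667], [-0.3714, 0.8666, -0.3333], [0.7428, 0.0619, -0.6667]], R = [[5.3852, -4.0853, -0.1857], [0.0000, 0.5571, 0.4333], [0.0000, 0.0000, 4.3333]]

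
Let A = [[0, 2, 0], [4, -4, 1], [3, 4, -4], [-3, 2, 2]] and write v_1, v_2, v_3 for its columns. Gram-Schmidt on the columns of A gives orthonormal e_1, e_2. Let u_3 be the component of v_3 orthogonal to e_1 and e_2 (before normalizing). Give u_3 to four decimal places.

v_1 = (0, 4, 3, -3); ‖v_1‖ = 5.8310, so e_1 = (0.0000, 0.6860, 0.5145, -0.5145).
e_1·v_2 = 0.0000·2 + 0.6860·(-4) + 0.5145·4 + (-0.5145)·2 = -1.7150.
u_2 = v_2 + 1.7150·e_1 = (2.0000, -2.8235, 4.8824, 1.1176).
‖u_2‖ = 6.0876, so e_2 = (0.3285, -0.4638, 0.8020, 0.1836).
e_1·v_3 = 0.0000·0 + 0.6860·1 + 0.5145·(-4) + (-0.5145)·2 = -2.4010; e_2·v_3 = 0.3285·0 + (-0.4638)·1 + 0.8020·(-4) + 0.1836·2 = -3.3047.
u_3 = v_3 + 2.4010·e_1 + 3.3047·e_2 = (1.0857, 1.1143, -0.1143, 1.3714).

u_3 = (1.0857, 1.1143, -0.1143, 1.3714)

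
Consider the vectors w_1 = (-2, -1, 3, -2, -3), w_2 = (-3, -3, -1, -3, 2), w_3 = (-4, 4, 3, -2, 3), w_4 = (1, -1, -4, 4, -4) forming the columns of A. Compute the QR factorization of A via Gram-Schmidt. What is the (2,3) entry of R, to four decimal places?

r_{23} = 1.3042

q_1 = w_1/‖w_1‖ = (-2, -1, 3, -2, -3)/5.1962 = (-0.3849, -0.1925, 0.5774, -0.3849, -0.5774).
r_{12} = q_1·w_2 = 1.1547.
u_2 = w_2 − 1.1547·q_1 = (-2.5556, -2.7778, -1.6667, -2.5556, 2.6667).
‖u_2‖ = 5.5377, so q_2 = (-0.4615, -0.5016, -0.3010, -0.4615, 0.4815).
r_{23} = q_2·w_3 = 1.3042.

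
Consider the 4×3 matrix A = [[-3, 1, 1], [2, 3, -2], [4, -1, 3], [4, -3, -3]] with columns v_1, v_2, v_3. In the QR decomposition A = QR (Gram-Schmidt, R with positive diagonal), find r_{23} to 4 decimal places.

r_{23} = -0.2536

v_1 = (-3, 2, 4, 4); ‖v_1‖ = 6.7082, so q_1 = (-0.4472, 0.2981, 0.5963, 0.5963).
q_1·v_2 = (-0.4472)·1 + 0.2981·3 + 0.5963·(-1) + 0.5963·(-3) = -1.9379.
u_2 = v_2 + 1.9379·q_1 = (0.1333, 3.5778, 0.1556, -1.8444).
‖u_2‖ = 4.0304, so q_2 = (0.0331, 0.8877, 0.0386, -0.4576).
r_{23} = q_2·v_3 = -0.2536.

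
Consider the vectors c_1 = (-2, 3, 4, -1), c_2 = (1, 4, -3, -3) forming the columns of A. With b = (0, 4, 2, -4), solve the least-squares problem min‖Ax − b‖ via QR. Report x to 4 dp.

x = (0.7798, 0.6063)

q_1 = c_1/‖c_1‖ = (-2, 3, 4, -1)/5.4772 = (-0.3651, 0.5477, 0.7303, -0.1826).
r_{12} = q_1·c_2 = 0.1826.
u_2 = c_2 − 0.1826·q_1 = (1.0667, 3.9000, -3.1333, -2.9667).
‖u_2‖ = 5.9133, so q_2 = (0.1804, 0.6595, -0.5299, -0.5017).
Qᵀb = (4.3818, 3.5852).
Back-substitute: x_2 = 3.5852/5.9133 = 0.6063.
x_1 = (4.3818 − 0.1826·0.6063)/5.4772 = 0.7798.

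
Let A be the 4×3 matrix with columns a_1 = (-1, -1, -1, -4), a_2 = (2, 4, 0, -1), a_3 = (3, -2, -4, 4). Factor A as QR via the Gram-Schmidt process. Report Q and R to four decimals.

Q = [[-0.2294, 0.4156, 0.5162], [-0.2294, 0.8542, -0.2253], [-0.2294, -0.0231, -0.8158], [-0.9177, -0.3117, 0.1312]], R = [[4.3589, -0.4588, -2.9824], [0.0000, 4.5595, -1.6160], [0.0000, 0.0000, 5.7874]]

q_1 = a_1/‖a_1‖ = (-1, -1, -1, -4)/4.3589 = (-0.2294, -0.2294, -0.2294, -0.9177).
r_{12} = q_1·a_2 = -0.4588.
u_2 = a_2 + 0.4588·q_1 = (1.8947, 3.8947, -0.1053, -1.4211).
‖u_2‖ = 4.5595, so q_2 = (0.4156, 0.8542, -0.0231, -0.3117).
r_{13} = q_1·a_3 = -2.9824; r_{23} = q_2·a_3 = -1.6160.
u_3 = a_3 + 2.9824·q_1 + 1.6160·q_2 = (2.9873, -1.3038, -4.7215, 0.7595).
‖u_3‖ = 5.7874, so q_3 = (0.5162, -0.2253, -0.8158, 0.1312).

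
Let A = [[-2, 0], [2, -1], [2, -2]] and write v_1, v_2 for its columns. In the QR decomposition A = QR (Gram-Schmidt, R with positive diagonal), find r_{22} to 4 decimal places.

v_1 = (-2, 2, 2); ‖v_1‖ = 3.4641, so q_1 = (-0.5774, 0.5774, 0.5774).
q_1·v_2 = (-0.5774)·0 + 0.5774·(-1) + 0.5774·(-2) = -1.7321.
u_2 = v_2 + 1.7321·q_1 = (-1.0000, 0.0000, -1.0000).
r_{22} = ‖u_2‖ = 1.4142.

r_{22} = 1.4142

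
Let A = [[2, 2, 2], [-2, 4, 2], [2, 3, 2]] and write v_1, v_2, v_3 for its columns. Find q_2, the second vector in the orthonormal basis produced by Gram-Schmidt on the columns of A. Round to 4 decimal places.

q_1 = v_1/‖v_1‖ = (2, -2, 2)/3.4641 = (0.5774, -0.5774, 0.5774).
r_{12} = q_1·v_2 = 0.5774.
u_2 = v_2 − 0.5774·q_1 = (1.6667, 4.3333, 2.6667).
‖u_2‖ = 5.3541, so q_2 = (0.3113, 0.8093, 0.4981).

q_2 = (0.3113, 0.8093, 0.4981)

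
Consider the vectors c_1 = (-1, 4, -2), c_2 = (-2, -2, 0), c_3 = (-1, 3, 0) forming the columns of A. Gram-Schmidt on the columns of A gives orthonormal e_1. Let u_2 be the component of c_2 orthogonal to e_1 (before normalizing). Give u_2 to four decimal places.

e_1 = c_1/‖c_1‖ = (-1, 4, -2)/4.5826 = (-0.2182, 0.8729, -0.4364).
r_{12} = e_1·c_2 = -1.3093.
u_2 = c_2 + 1.3093·e_1 = (-2.2857, -0.8571, -0.5714).

u_2 = (-2.2857, -0.8571, -0.5714)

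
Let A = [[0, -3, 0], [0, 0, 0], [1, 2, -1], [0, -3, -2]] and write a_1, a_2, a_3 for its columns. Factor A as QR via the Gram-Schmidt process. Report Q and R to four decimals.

Q = [[0.0000, -0.7071, 0.7071], [0.0000, 0.0000, 0.0000], [1.0000, 0.0000, 0.0000], [0.0000, -0.7071, -0.7071]], R = [[1.0000, 2.0000, -1.0000], [0.0000, 4.2426, 1.4142], [0.0000, 0.0000, 1.4142]]

a_1 = (0, 0, 1, 0); ‖a_1‖ = 1.0000, so q_1 = (0.0000, 0.0000, 1.0000, 0.0000).
q_1·a_2 = 0.0000·(-3) + 0.0000·0 + 1.0000·2 + 0.0000·(-3) = 2.0000.
u_2 = a_2 − 2.0000·q_1 = (-3.0000, 0.0000, 0.0000, -3.0000).
‖u_2‖ = 4.2426, so q_2 = (-0.7071, 0.0000, 0.0000, -0.7071).
q_1·a_3 = 0.0000·0 + 0.0000·0 + 1.0000·(-1) + 0.0000·(-2) = -1.0000; q_2·a_3 = (-0.7071)·0 + 0.0000·0 + 0.0000·(-1) + (-0.7071)·(-2) = 1.4142.
u_3 = a_3 + 1.0000·q_1 − 1.4142·q_2 = (1.0000, 0.0000, 0.0000, -1.0000).
‖u_3‖ = 1.4142, so q_3 = (0.7071, 0.0000, 0.0000, -0.7071).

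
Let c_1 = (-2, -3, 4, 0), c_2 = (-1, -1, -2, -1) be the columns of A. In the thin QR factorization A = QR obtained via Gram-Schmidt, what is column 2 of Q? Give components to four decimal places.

c_1 = (-2, -3, 4, 0); ‖c_1‖ = 5.3852, so q_1 = (-0.3714, -0.5571, 0.7428, 0.0000).
q_1·c_2 = (-0.3714)·(-1) + (-0.5571)·(-1) + 0.7428·(-2) + 0.0000·(-1) = -0.5571.
u_2 = c_2 + 0.5571·q_1 = (-1.2069, -1.3103, -1.5862, -1.0000).
‖u_2‖ = 2.5864, so q_2 = (-0.4666, -0.5066, -0.6133, -0.3866).

q_2 = (-0.4666, -0.5066, -0.6133, -0.3866)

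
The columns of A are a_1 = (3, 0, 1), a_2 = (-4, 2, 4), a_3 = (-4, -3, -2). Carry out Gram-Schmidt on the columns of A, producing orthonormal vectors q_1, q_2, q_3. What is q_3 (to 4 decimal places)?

q_3 = (-0.1162, -0.9300, 0.3487)

a_1 = (3, 0, 1); ‖a_1‖ = 3.1623, so q_1 = (0.9487, 0.0000, 0.3162).
q_1·a_2 = 0.9487·(-4) + 0.0000·2 + 0.3162·4 = -2.5298.
u_2 = a_2 + 2.5298·q_1 = (-1.6000, 2.0000, 4.8000).
‖u_2‖ = 5.4406, so q_2 = (-0.2941, 0.3676, 0.8823).
q_1·a_3 = 0.9487·(-4) + 0.0000·(-3) + 0.3162·(-2) = -4.4272; q_2·a_3 = (-0.2941)·(-4) + 0.3676·(-3) + 0.8823·(-2) = -1.6910.
u_3 = a_3 + 4.4272·q_1 + 1.6910·q_2 = (-0.2973, -2.3784, 0.8919).
‖u_3‖ = 2.5574, so q_3 = (-0.1162, -0.9300, 0.3487).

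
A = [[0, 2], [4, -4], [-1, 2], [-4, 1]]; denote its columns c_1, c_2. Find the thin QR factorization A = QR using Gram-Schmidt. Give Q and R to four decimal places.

c_1 = (0, 4, -1, -4); ‖c_1‖ = 5.7446, so e_1 = (0.0000, 0.6963, -0.1741, -0.6963).
e_1·c_2 = 0.0000·2 + 0.6963·(-4) + (-0.1741)·2 + (-0.6963)·1 = -3.8297.
u_2 = c_2 + 3.8297·e_1 = (2.0000, -1.3333, 1.3333, -1.6667).
‖u_2‖ = 3.2146, so e_2 = (0.6222, -0.4148, 0.4148, -0.5185).

Q = [[0.0000, 0.6222], [0.6963, -0.4148], [-0.1741, 0.4148], [-0.6963, -0.5185]], R = [[5.7446, -3.8297], [0.0000, 3.2146]]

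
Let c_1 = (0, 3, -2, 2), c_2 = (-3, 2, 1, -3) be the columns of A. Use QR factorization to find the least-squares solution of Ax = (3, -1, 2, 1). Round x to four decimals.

x = (-0.3592, -0.5530)

c_1 = (0, 3, -2, 2); ‖c_1‖ = 4.1231, so q_1 = (0.0000, 0.7276, -0.4851, 0.4851).
q_1·c_2 = 0.0000·(-3) + 0.7276·2 + (-0.4851)·1 + 0.4851·(-3) = -0.4851.
u_2 = c_2 + 0.4851·q_1 = (-3.0000, 2.3529, 0.7647, -2.7647).
‖u_2‖ = 4.7712, so q_2 = (-0.6288, 0.4932, 0.1603, -0.5795).
Qᵀb = (-1.2127, -2.6384).
Back-substitute: x_2 = -2.6384/4.7712 = -0.5530.
x_1 = (-1.2127 + 0.4851·(-0.5530))/4.1231 = -0.3592.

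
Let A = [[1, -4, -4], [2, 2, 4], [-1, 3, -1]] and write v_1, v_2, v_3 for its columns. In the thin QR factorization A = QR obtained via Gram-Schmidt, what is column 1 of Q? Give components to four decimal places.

q_1 = (0.4082, 0.8165, -0.4082)

v_1 = (1, 2, -1); ‖v_1‖ = 2.4495, so q_1 = (0.4082, 0.8165, -0.4082).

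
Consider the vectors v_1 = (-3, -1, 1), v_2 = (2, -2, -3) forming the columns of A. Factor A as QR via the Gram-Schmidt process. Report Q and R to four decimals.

v_1 = (-3, -1, 1); ‖v_1‖ = 3.3166, so e_1 = (-0.9045, -0.3015, 0.3015).
e_1·v_2 = (-0.9045)·2 + (-0.3015)·(-2) + 0.3015·(-3) = -2.1106.
u_2 = v_2 + 2.1106·e_1 = (0.0909, -2.6364, -2.3636).
‖u_2‖ = 3.5420, so e_2 = (0.0257, -0.7443, -0.6673).

Q = [[-0.9045, 0.0257], [-0.3015, -0.7443], [0.3015, -0.6673]], R = [[3.3166, -2.1106], [0.0000, 3.5420]]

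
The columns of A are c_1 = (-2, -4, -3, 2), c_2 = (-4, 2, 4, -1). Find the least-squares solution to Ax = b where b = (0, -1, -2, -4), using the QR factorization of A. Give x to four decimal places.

e_1 = c_1/‖c_1‖ = (-2, -4, -3, 2)/5.7446 = (-0.3482, -0.6963, -0.5222, 0.3482).
r_{12} = e_1·c_2 = -2.4371.
u_2 = c_2 + 2.4371·e_1 = (-4.8485, 0.3030, 2.7273, -0.1515).
‖u_2‖ = 5.5732, so e_2 = (-0.8700, 0.0544, 0.4894, -0.0272).
Qᵀb = (0.3482, -0.9243).
Back-substitute: x_2 = -0.9243/5.5732 = -0.1659.
x_1 = (0.3482 + 2.4371·(-0.1659))/5.7446 = -0.0098.

x = (-0.0098, -0.1659)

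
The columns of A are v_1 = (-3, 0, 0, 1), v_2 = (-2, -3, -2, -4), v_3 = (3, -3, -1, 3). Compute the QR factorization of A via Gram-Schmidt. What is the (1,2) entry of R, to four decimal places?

v_1 = (-3, 0, 0, 1); ‖v_1‖ = 3.1623, so e_1 = (-0.9487, 0.0000, 0.0000, 0.3162).
r_{12} = e_1·v_2 = 0.6325.

r_{12} = 0.6325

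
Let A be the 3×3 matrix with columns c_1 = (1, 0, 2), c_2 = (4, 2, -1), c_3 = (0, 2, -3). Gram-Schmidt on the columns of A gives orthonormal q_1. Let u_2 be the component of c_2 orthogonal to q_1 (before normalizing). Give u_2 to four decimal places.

c_1 = (1, 0, 2); ‖c_1‖ = 2.2361, so q_1 = (0.4472, 0.0000, 0.8944).
q_1·c_2 = 0.4472·4 + 0.0000·2 + 0.8944·(-1) = 0.8944.
u_2 = c_2 − 0.8944·q_1 = (3.6000, 2.0000, -1.8000).

u_2 = (3.6000, 2.0000, -1.8000)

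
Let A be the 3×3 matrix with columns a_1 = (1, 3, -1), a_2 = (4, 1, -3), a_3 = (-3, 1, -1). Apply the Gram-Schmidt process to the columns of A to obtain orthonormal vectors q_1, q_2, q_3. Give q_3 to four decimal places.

a_1 = (1, 3, -1); ‖a_1‖ = 3.3166, so q_1 = (0.3015, 0.9045, -0.3015).
q_1·a_2 = 0.3015·4 + 0.9045·1 + (-0.3015)·(-3) = 3.0151.
u_2 = a_2 − 3.0151·q_1 = (3.0909, -1.7273, -2.0909).
‖u_2‖ = 4.1121, so q_2 = (0.7517, -0.4200, -0.5085).
q_1·a_3 = 0.3015·(-3) + 0.9045·1 + (-0.3015)·(-1) = 0.3015; q_2·a_3 = 0.7517·(-3) + (-0.4200)·1 + (-0.5085)·(-1) = -2.1666.
u_3 = a_3 − 0.3015·q_1 + 2.1666·q_2 = (-1.4624, -0.1828, -2.0108).
‖u_3‖ = 2.4930, so q_3 = (-0.5866, -0.0733, -0.8066).

q_3 = (-0.5866, -0.0733, -0.8066)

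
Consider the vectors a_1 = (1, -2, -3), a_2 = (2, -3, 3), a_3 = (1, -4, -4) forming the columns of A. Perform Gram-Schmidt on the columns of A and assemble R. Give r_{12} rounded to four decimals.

a_1 = (1, -2, -3); ‖a_1‖ = 3.7417, so q_1 = (0.2673, -0.5345, -0.8018).
r_{12} = q_1·a_2 = -0.2673.

r_{12} = -0.2673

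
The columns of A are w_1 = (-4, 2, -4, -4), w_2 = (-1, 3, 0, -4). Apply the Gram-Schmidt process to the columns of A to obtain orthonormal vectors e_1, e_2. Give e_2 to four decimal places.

w_1 = (-4, 2, -4, -4); ‖w_1‖ = 7.2111, so e_1 = (-0.5547, 0.2774, -0.5547, -0.5547).
e_1·w_2 = (-0.5547)·(-1) + 0.2774·3 + (-0.5547)·0 + (-0.5547)·(-4) = 3.6056.
u_2 = w_2 − 3.6056·e_1 = (1.0000, 2.0000, 2.0000, -2.0000).
‖u_2‖ = 3.6056, so e_2 = (0.2774, 0.5547, 0.5547, -0.5547).

e_2 = (0.2774, 0.5547, 0.5547, -0.5547)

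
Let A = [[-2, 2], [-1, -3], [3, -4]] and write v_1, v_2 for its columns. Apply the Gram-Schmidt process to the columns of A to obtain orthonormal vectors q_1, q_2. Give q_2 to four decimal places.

v_1 = (-2, -1, 3); ‖v_1‖ = 3.7417, so q_1 = (-0.5345, -0.2673, 0.8018).
q_1·v_2 = (-0.5345)·2 + (-0.2673)·(-3) + 0.8018·(-4) = -3.4744.
u_2 = v_2 + 3.4744·q_1 = (0.1429, -3.9286, -1.2143).
‖u_2‖ = 4.1144, so q_2 = (0.0347, -0.9548, -0.2951).

q_2 = (0.0347, -0.9548, -0.2951)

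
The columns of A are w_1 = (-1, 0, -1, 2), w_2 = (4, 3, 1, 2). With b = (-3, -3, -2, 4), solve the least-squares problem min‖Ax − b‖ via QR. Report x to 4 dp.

x = (2.0950, -0.4302)

w_1 = (-1, 0, -1, 2); ‖w_1‖ = 2.4495, so e_1 = (-0.4082, 0.0000, -0.4082, 0.8165).
e_1·w_2 = (-0.4082)·4 + 0.0000·3 + (-0.4082)·1 + 0.8165·2 = -0.4082.
u_2 = w_2 + 0.4082·e_1 = (3.8333, 3.0000, 0.8333, 2.3333).
‖u_2‖ = 5.4620, so e_2 = (0.7018, 0.5493, 0.1526, 0.4272).
Qᵀb = (5.3072, -2.3496).
Back-substitute: x_2 = -2.3496/5.4620 = -0.4302.
x_1 = (5.3072 + 0.4082·(-0.4302))/2.4495 = 2.0950.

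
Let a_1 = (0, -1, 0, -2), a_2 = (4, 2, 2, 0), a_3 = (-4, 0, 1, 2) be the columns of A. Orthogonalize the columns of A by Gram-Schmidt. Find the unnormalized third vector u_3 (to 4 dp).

q_1 = a_1/‖a_1‖ = (0, -1, 0, -2)/2.2361 = (0.0000, -0.4472, 0.0000, -0.8944).
r_{12} = q_1·a_2 = -0.8944.
u_2 = a_2 + 0.8944·q_1 = (4.0000, 1.6000, 2.0000, -0.8000).
‖u_2‖ = 4.8166, so q_2 = (0.8305, 0.3322, 0.4152, -0.1661).
r_{13} = q_1·a_3 = -1.7889; r_{23} = q_2·a_3 = -3.2388.
u_3 = a_3 + 1.7889·q_1 + 3.2388·q_2 = (-1.3103, 0.2759, 2.3448, -0.1379).

u_3 = (-1.3103, 0.2759, 2.3448, -0.1379)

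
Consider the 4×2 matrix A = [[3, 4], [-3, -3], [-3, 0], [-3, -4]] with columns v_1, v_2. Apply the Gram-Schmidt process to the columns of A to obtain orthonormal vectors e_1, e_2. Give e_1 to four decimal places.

e_1 = v_1/‖v_1‖ = (3, -3, -3, -3)/6.0000 = (0.5000, -0.5000, -0.5000, -0.5000).

e_1 = (0.5000, -0.5000, -0.5000, -0.5000)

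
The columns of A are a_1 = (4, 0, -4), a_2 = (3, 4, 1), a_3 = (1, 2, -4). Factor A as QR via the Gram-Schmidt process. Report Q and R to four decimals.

Q = [[0.7071, 0.4082, -0.5774], [0.0000, 0.8165, 0.5774], [-0.7071, 0.4082, -0.5774]], R = [[5.6569, 1.4142, 3.5355], [0.0000, 4.8990, 0.4082], [0.0000, 0.0000, 2.8868]]

e_1 = a_1/‖a_1‖ = (4, 0, -4)/5.6569 = (0.7071, 0.0000, -0.7071).
r_{12} = e_1·a_2 = 1.4142.
u_2 = a_2 − 1.4142·e_1 = (2.0000, 4.0000, 2.0000).
‖u_2‖ = 4.8990, so e_2 = (0.4082, 0.8165, 0.4082).
r_{13} = e_1·a_3 = 3.5355; r_{23} = e_2·a_3 = 0.4082.
u_3 = a_3 − 3.5355·e_1 − 0.4082·e_2 = (-1.6667, 1.6667, -1.6667).
‖u_3‖ = 2.8868, so e_3 = (-0.5774, 0.5774, -0.5774).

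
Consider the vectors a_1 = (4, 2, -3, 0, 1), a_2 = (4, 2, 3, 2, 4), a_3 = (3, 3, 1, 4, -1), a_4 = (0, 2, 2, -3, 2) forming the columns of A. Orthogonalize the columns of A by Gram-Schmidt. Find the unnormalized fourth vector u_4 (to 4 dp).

u_4 = (-0.4408, 2.5556, 0.9307, -1.9578, -0.5561)

a_1 = (4, 2, -3, 0, 1); ‖a_1‖ = 5.4772, so q_1 = (0.7303, 0.3651, -0.5477, 0.0000, 0.1826).
q_1·a_2 = 0.7303·4 + 0.3651·2 + (-0.5477)·3 + 0.0000·2 + 0.1826·4 = 2.7386.
u_2 = a_2 − 2.7386·q_1 = (2.0000, 1.0000, 4.5000, 2.0000, 3.5000).
‖u_2‖ = 6.4420, so q_2 = (0.3105, 0.1552, 0.6985, 0.3105, 0.5433).
q_1·a_3 = 0.7303·3 + 0.3651·3 + (-0.5477)·1 + 0.0000·4 + 0.1826·(-1) = 2.5560; q_2·a_3 = 0.3105·3 + 0.1552·3 + 0.6985·1 + 0.3105·4 + 0.5433·(-1) = 2.7941.
u_3 = a_3 − 2.5560·q_1 − 2.7941·q_2 = (0.2659, 1.6329, 0.4482, 3.1325, -2.9847).
‖u_3‖ = 4.6540, so q_3 = (0.0571, 0.3509, 0.0963, 0.6731, -0.6413).
q_1·a_4 = 0.7303·0 + 0.3651·2 + (-0.5477)·2 + 0.0000·(-3) + 0.1826·2 = 0.0000; q_2·a_4 = 0.3105·0 + 0.1552·2 + 0.6985·2 + 0.3105·(-3) + 0.5433·2 = 1.8628; q_3·a_4 = 0.0571·0 + 0.3509·2 + 0.0963·2 + 0.6731·(-3) + (-0.6413)·2 = -2.4076.
u_4 = a_4 + 0.0000·q_1 − 1.8628·q_2 + 2.4076·q_3 = (-0.4408, 2.5556, 0.9307, -1.9578, -0.5561).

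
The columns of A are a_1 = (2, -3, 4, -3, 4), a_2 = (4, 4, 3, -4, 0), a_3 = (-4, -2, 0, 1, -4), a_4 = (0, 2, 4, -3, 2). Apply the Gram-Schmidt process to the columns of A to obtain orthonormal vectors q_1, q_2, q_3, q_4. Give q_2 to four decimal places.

a_1 = (2, -3, 4, -3, 4); ‖a_1‖ = 7.3485, so q_1 = (0.2722, -0.4082, 0.5443, -0.4082, 0.5443).
q_1·a_2 = 0.2722·4 + (-0.4082)·4 + 0.5443·3 + (-0.4082)·(-4) + 0.5443·0 = 2.7217.
u_2 = a_2 − 2.7217·q_1 = (3.2593, 5.1111, 1.5185, -2.8889, -1.4815).
‖u_2‖ = 7.0422, so q_2 = (0.4628, 0.7258, 0.2156, -0.4102, -0.2104).

q_2 = (0.4628, 0.7258, 0.2156, -0.4102, -0.2104)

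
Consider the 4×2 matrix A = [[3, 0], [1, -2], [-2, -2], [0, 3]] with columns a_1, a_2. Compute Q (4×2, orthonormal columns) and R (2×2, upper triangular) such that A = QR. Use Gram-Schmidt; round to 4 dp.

Q = [[0.8018, -0.1048], [0.2673, -0.5241], [-0.5345, -0.4193], [0.0000, 0.7338]], R = [[3.7417, 0.5345], [0.0000, 4.0883]]

a_1 = (3, 1, -2, 0); ‖a_1‖ = 3.7417, so e_1 = (0.8018, 0.2673, -0.5345, 0.0000).
e_1·a_2 = 0.8018·0 + 0.2673·(-2) + (-0.5345)·(-2) + 0.0000·3 = 0.5345.
u_2 = a_2 − 0.5345·e_1 = (-0.4286, -2.1429, -1.7143, 3.0000).
‖u_2‖ = 4.0883, so e_2 = (-0.1048, -0.5241, -0.4193, 0.7338).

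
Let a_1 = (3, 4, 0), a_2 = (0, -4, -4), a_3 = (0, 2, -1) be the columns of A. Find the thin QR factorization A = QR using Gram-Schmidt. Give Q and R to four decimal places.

q_1 = a_1/‖a_1‖ = (3, 4, 0)/5.0000 = (0.6000, 0.8000, 0.0000).
r_{12} = q_1·a_2 = -3.2000.
u_2 = a_2 + 3.2000·q_1 = (1.9200, -1.4400, -4.0000).
‖u_2‖ = 4.6648, so q_2 = (0.4116, -0.3087, -0.8575).
r_{13} = q_1·a_3 = 1.6000; r_{23} = q_2·a_3 = 0.2401.
u_3 = a_3 − 1.6000·q_1 − 0.2401·q_2 = (-1.0588, 0.7941, -0.7941).
‖u_3‖ = 1.5435, so q_3 = (-0.6860, 0.5145, -0.5145).

Q = [[0.6000, 0.4116, -0.6860], [0.8000, -0.3087, 0.5145], [0.0000, -0.8575, -0.5145]], R = [[5.0000, -3.2000, 1.6000], [0.0000, 4.6648, 0.2401], [0.0000, 0.0000, 1.5435]]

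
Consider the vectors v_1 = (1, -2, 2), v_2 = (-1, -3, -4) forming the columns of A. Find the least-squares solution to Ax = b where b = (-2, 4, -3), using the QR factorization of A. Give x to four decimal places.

x = (-1.8222, -0.1333)

v_1 = (1, -2, 2); ‖v_1‖ = 3.0000, so e_1 = (0.3333, -0.6667, 0.6667).
e_1·v_2 = 0.3333·(-1) + (-0.6667)·(-3) + 0.6667·(-4) = -1.0000.
u_2 = v_2 + 1.0000·e_1 = (-0.6667, -3.6667, -3.3333).
‖u_2‖ = 5.0000, so e_2 = (-0.1333, -0.7333, -0.6667).
Qᵀb = (-5.3333, -0.6667).
Back-substitute: x_2 = -0.6667/5.0000 = -0.1333.
x_1 = (-5.3333 + 1.0000·(-0.1333))/3.0000 = -1.8222.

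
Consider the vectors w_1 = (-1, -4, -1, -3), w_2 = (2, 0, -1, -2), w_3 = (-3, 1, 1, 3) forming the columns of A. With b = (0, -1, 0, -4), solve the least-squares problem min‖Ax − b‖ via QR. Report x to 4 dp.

w_1 = (-1, -4, -1, -3); ‖w_1‖ = 5.1962, so e_1 = (-0.1925, -0.7698, -0.1925, -0.5774).
e_1·w_2 = (-0.1925)·2 + (-0.7698)·0 + (-0.1925)·(-1) + (-0.5774)·(-2) = 0.9623.
u_2 = w_2 − 0.9623·e_1 = (2.1852, 0.7407, -0.8148, -1.4444).
‖u_2‖ = 2.8415, so e_2 = (0.7690, 0.2607, -0.2868, -0.5083).
e_1·w_3 = (-0.1925)·(-3) + (-0.7698)·1 + (-0.1925)·1 + (-0.5774)·3 = -2.1170; e_2·w_3 = 0.7690·(-3) + 0.2607·1 + (-0.2868)·1 + (-0.5083)·3 = -3.8582.
u_3 = w_3 + 2.1170·e_1 + 3.8582·e_2 = (-0.4404, 0.3761, -0.5138, -0.1835).
‖u_3‖ = 0.7956, so e_3 = (-0.5535, 0.4728, -0.6457, -0.2306).
Qᵀb = (3.0792, 1.7727, 0.4497).
Back-substitute: x_3 = 0.4497/0.7956 = 0.5652.
x_2 = (1.7727 + 3.8582·0.5652)/2.8415 = 1.3913.
x_1 = (3.0792 − 0.9623·1.3913 + 2.1170·0.5652)/5.1962 = 0.5652.

x = (0.5652, 1.3913, 0.5652)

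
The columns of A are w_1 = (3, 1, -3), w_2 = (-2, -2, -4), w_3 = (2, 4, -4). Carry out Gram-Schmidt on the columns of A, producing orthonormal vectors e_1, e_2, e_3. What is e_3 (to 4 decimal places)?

w_1 = (3, 1, -3); ‖w_1‖ = 4.3589, so e_1 = (0.6882, 0.2294, -0.6882).
e_1·w_2 = 0.6882·(-2) + 0.2294·(-2) + (-0.6882)·(-4) = 0.9177.
u_2 = w_2 − 0.9177·e_1 = (-2.6316, -2.2105, -3.3684).
‖u_2‖ = 4.8123, so e_2 = (-0.5468, -0.4594, -0.7000).
e_1·w_3 = 0.6882·2 + 0.2294·4 + (-0.6882)·(-4) = 5.0471; e_2·w_3 = (-0.5468)·2 + (-0.4594)·4 + (-0.7000)·(-4) = -0.1312.
u_3 = w_3 − 5.0471·e_1 + 0.1312·e_2 = (-1.5455, 2.7818, -0.6182).
‖u_3‖ = 3.2418, so e_3 = (-0.4767, 0.8581, -0.1907).

e_3 = (-0.4767, 0.8581, -0.1907)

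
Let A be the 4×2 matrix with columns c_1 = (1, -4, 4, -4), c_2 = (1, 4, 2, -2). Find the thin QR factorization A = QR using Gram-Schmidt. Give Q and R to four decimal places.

c_1 = (1, -4, 4, -4); ‖c_1‖ = 7.0000, so q_1 = (0.1429, -0.5714, 0.5714, -0.5714).
q_1·c_2 = 0.1429·1 + (-0.5714)·4 + 0.5714·2 + (-0.5714)·(-2) = 0.1429.
u_2 = c_2 − 0.1429·q_1 = (0.9796, 4.0816, 1.9184, -1.9184).
‖u_2‖ = 4.9980, so q_2 = (0.1960, 0.8167, 0.3838, -0.3838).

Q = [[0.1429, 0.1960], [-0.5714, 0.8167], [0.5714, 0.3838], [-0.5714, -0.3838]], R = [[7.0000, 0.1429], [0.0000, 4.9980]]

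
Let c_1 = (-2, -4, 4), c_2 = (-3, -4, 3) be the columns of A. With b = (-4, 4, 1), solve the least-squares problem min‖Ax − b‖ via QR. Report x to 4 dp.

c_1 = (-2, -4, 4); ‖c_1‖ = 6.0000, so q_1 = (-0.3333, -0.6667, 0.6667).
q_1·c_2 = (-0.3333)·(-3) + (-0.6667)·(-4) + 0.6667·3 = 5.6667.
u_2 = c_2 − 5.6667·q_1 = (-1.1111, -0.2222, -0.7778).
‖u_2‖ = 1.3744, so q_2 = (-0.8085, -0.1617, -0.5659).
Qᵀb = (-0.6667, 2.0211).
Back-substitute: x_2 = 2.0211/1.3744 = 1.4706.
x_1 = (-0.6667 − 5.6667·1.4706)/6.0000 = -1.5000.

x = (-1.5000, 1.4706)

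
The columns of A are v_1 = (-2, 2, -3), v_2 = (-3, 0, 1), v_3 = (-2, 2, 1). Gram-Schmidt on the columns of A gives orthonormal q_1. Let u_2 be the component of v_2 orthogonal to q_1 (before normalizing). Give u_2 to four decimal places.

u_2 = (-2.6471, -0.3529, 1.5294)

v_1 = (-2, 2, -3); ‖v_1‖ = 4.1231, so q_1 = (-0.4851, 0.4851, -0.7276).
q_1·v_2 = (-0.4851)·(-3) + 0.4851·0 + (-0.7276)·1 = 0.7276.
u_2 = v_2 − 0.7276·q_1 = (-2.6471, -0.3529, 1.5294).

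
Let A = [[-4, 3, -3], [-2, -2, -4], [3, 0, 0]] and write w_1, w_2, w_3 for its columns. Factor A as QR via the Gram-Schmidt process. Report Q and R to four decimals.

w_1 = (-4, -2, 3); ‖w_1‖ = 5.3852, so q_1 = (-0.7428, -0.3714, 0.5571).
q_1·w_2 = (-0.7428)·3 + (-0.3714)·(-2) + 0.5571·0 = -1.4856.
u_2 = w_2 + 1.4856·q_1 = (1.8966, -2.5517, 0.8276).
‖u_2‖ = 3.2853, so q_2 = (0.5773, -0.7767, 0.2519).
q_1·w_3 = (-0.7428)·(-3) + (-0.3714)·(-4) + 0.5571·0 = 3.7139; q_2·w_3 = 0.5773·(-3) + (-0.7767)·(-4) + 0.2519·0 = 1.3750.
u_3 = w_3 − 3.7139·q_1 − 1.3750·q_2 = (-1.0351, -1.5527, -2.4153).
‖u_3‖ = 3.0523, so q_3 = (-0.3391, -0.5087, -0.7913).

Q = [[-0.7428, 0.5773, -0.3391], [-0.3714, -0.7767, -0.5087], [0.5571, 0.2519, -0.7913]], R = [[5.3852, -1.4856, 3.7139], [0.0000, 3.2853, 1.3750], [0.0000, 0.0000, 3.0523]]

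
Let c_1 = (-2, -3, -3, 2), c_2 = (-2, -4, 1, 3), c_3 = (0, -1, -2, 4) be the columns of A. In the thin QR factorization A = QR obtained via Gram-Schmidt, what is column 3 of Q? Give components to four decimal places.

q_3 = (0.4361, 0.3650, -0.1125, 0.8148)

c_1 = (-2, -3, -3, 2); ‖c_1‖ = 5.0990, so q_1 = (-0.3922, -0.5883, -0.5883, 0.3922).
q_1·c_2 = (-0.3922)·(-2) + (-0.5883)·(-4) + (-0.5883)·1 + 0.3922·3 = 3.7262.
u_2 = c_2 − 3.7262·q_1 = (-0.5385, -1.8077, 3.1923, 1.5385).
‖u_2‖ = 4.0144, so q_2 = (-0.1341, -0.4503, 0.7952, 0.3832).
q_1·c_3 = (-0.3922)·0 + (-0.5883)·(-1) + (-0.5883)·(-2) + 0.3922·4 = 3.3340; q_2·c_3 = (-0.1341)·0 + (-0.4503)·(-1) + 0.7952·(-2) + 0.3832·4 = 0.3928.
u_3 = c_3 − 3.3340·q_1 − 0.3928·q_2 = (1.3604, 1.1384, -0.3508, 2.5418).
‖u_3‖ = 3.1193, so q_3 = (0.4361, 0.3650, -0.1125, 0.8148).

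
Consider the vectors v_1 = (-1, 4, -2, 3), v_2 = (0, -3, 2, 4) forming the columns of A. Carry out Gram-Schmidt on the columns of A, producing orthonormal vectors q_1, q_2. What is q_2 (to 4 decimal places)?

q_2 = (-0.0250, -0.4623, 0.3249, 0.8247)

v_1 = (-1, 4, -2, 3); ‖v_1‖ = 5.4772, so q_1 = (-0.1826, 0.7303, -0.3651, 0.5477).
q_1·v_2 = (-0.1826)·0 + 0.7303·(-3) + (-0.3651)·2 + 0.5477·4 = -0.7303.
u_2 = v_2 + 0.7303·q_1 = (-0.1333, -2.4667, 1.7333, 4.4000).
‖u_2‖ = 5.3354, so q_2 = (-0.0250, -0.4623, 0.3249, 0.8247).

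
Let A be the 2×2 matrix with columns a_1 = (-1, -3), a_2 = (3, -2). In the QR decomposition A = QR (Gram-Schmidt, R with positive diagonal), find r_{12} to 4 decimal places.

a_1 = (-1, -3); ‖a_1‖ = 3.1623, so e_1 = (-0.3162, -0.9487).
r_{12} = e_1·a_2 = 0.9487.

r_{12} = 0.9487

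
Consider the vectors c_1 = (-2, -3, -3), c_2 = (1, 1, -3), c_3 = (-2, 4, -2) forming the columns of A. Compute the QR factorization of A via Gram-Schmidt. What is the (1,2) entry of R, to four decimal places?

r_{12} = 0.8528

c_1 = (-2, -3, -3); ‖c_1‖ = 4.6904, so q_1 = (-0.4264, -0.6396, -0.6396).
r_{12} = q_1·c_2 = 0.8528.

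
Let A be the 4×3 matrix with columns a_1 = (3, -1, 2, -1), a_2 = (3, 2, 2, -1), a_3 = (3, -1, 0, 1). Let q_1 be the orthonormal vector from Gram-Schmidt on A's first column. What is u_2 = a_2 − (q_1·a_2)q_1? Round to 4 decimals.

a_1 = (3, -1, 2, -1); ‖a_1‖ = 3.8730, so q_1 = (0.7746, -0.2582, 0.5164, -0.2582).
q_1·a_2 = 0.7746·3 + (-0.2582)·2 + 0.5164·2 + (-0.2582)·(-1) = 3.0984.
u_2 = a_2 − 3.0984·q_1 = (0.6000, 2.8000, 0.4000, -0.2000).

u_2 = (0.6000, 2.8000, 0.4000, -0.2000)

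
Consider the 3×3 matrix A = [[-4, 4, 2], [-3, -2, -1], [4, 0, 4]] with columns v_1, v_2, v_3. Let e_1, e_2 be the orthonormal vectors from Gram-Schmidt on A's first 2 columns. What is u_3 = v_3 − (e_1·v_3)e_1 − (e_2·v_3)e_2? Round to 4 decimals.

e_1 = v_1/‖v_1‖ = (-4, -3, 4)/6.4031 = (-0.6247, -0.4685, 0.6247).
r_{12} = e_1·v_2 = -1.5617.
u_2 = v_2 + 1.5617·e_1 = (3.0244, -2.7317, 0.9756).
‖u_2‖ = 4.1906, so e_2 = (0.7217, -0.6519, 0.2328).
r_{13} = e_1·v_3 = 1.7179; r_{23} = e_2·v_3 = 3.0265.
u_3 = v_3 − 1.7179·e_1 − 3.0265·e_2 = (0.8889, 1.7778, 2.2222).

u_3 = (0.8889, 1.7778, 2.2222)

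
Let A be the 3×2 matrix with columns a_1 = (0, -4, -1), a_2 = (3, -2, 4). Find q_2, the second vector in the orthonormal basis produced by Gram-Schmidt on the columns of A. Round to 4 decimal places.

q_1 = a_1/‖a_1‖ = (0, -4, -1)/4.1231 = (0.0000, -0.9701, -0.2425).
r_{12} = q_1·a_2 = 0.9701.
u_2 = a_2 − 0.9701·q_1 = (3.0000, -1.0588, 4.2353).
‖u_2‖ = 5.2971, so q_2 = (0.5664, -0.1999, 0.7996).

q_2 = (0.5664, -0.1999, 0.7996)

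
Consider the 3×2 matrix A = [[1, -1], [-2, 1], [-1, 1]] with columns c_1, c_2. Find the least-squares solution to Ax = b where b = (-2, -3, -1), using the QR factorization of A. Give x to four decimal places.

q_1 = c_1/‖c_1‖ = (1, -2, -1)/2.4495 = (0.4082, -0.8165, -0.4082).
r_{12} = q_1·c_2 = -1.6330.
u_2 = c_2 + 1.6330·q_1 = (-0.3333, -0.3333, 0.3333).
‖u_2‖ = 0.5774, so q_2 = (-0.5774, -0.5774, 0.5774).
Qᵀb = (2.0412, 2.3094).
Back-substitute: x_2 = 2.3094/0.5774 = 4.0000.
x_1 = (2.0412 + 1.6330·4.0000)/2.4495 = 3.5000.

x = (3.5000, 4.0000)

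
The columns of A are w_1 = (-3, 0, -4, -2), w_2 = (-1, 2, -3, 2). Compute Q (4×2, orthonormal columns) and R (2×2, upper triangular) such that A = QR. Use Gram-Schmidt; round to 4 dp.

Q = [[-0.5571, 0.0371], [0.0000, 0.5378], [-0.7428, -0.3987], [-0.3714, 0.7419]], R = [[5.3852, 2.0426], [0.0000, 3.7185]]

w_1 = (-3, 0, -4, -2); ‖w_1‖ = 5.3852, so q_1 = (-0.5571, 0.0000, -0.7428, -0.3714).
q_1·w_2 = (-0.5571)·(-1) + 0.0000·2 + (-0.7428)·(-3) + (-0.3714)·2 = 2.0426.
u_2 = w_2 − 2.0426·q_1 = (0.1379, 2.0000, -1.4828, 2.7586).
‖u_2‖ = 3.7185, so q_2 = (0.0371, 0.5378, -0.3987, 0.7419).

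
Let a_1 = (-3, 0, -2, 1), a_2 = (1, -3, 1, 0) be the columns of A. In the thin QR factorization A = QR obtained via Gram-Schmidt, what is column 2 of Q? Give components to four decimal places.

a_1 = (-3, 0, -2, 1); ‖a_1‖ = 3.7417, so e_1 = (-0.8018, 0.0000, -0.5345, 0.2673).
e_1·a_2 = (-0.8018)·1 + 0.0000·(-3) + (-0.5345)·1 + 0.2673·0 = -1.3363.
u_2 = a_2 + 1.3363·e_1 = (-0.0714, -3.0000, 0.2857, 0.3571).
‖u_2‖ = 3.0355, so e_2 = (-0.0235, -0.9883, 0.0941, 0.1177).

e_2 = (-0.0235, -0.9883, 0.0941, 0.1177)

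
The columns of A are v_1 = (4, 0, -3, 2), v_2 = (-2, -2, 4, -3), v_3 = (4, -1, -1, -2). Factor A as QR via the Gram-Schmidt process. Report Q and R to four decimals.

v_1 = (4, 0, -3, 2); ‖v_1‖ = 5.3852, so q_1 = (0.7428, 0.0000, -0.5571, 0.3714).
q_1·v_2 = 0.7428·(-2) + 0.0000·(-2) + (-0.5571)·4 + 0.3714·(-3) = -4.8281.
u_2 = v_2 + 4.8281·q_1 = (1.5862, -2.0000, 1.3103, -1.2069).
‖u_2‖ = 3.1128, so q_2 = (0.5096, -0.6425, 0.4210, -0.3877).
q_1·v_3 = 0.7428·4 + 0.0000·(-1) + (-0.5571)·(-1) + 0.3714·(-2) = 2.7854; q_2·v_3 = 0.5096·4 + (-0.6425)·(-1) + 0.4210·(-1) + (-0.3877)·(-2) = 3.0353.
u_3 = v_3 − 2.7854·q_1 − 3.0353·q_2 = (0.3843, 0.9502, -0.7260, -1.8577).
‖u_3‖ = 2.2424, so q_3 = (0.1714, 0.4237, -0.3237, -0.8284).

Q = [[0.7428, 0.5096, 0.1714], [0.0000, -0.6425, 0.4237], [-0.5571, 0.4210, -0.3237], [0.3714, -0.3877, -0.8284]], R = [[5.3852, -4.8281, 2.7854], [0.0000, 3.1128, 3.0353], [0.0000, 0.0000, 2.2424]]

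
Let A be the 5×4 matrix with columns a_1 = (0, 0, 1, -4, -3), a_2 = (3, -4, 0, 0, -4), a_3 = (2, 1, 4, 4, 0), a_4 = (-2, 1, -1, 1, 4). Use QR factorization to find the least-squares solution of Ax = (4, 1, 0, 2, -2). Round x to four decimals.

a_1 = (0, 0, 1, -4, -3); ‖a_1‖ = 5.0990, so q_1 = (0.0000, 0.0000, 0.1961, -0.7845, -0.5883).
q_1·a_2 = 0.0000·3 + 0.0000·(-4) + 0.1961·0 + (-0.7845)·0 + (-0.5883)·(-4) = 2.3534.
u_2 = a_2 − 2.3534·q_1 = (3.0000, -4.0000, -0.4615, 1.8462, -2.6154).
‖u_2‖ = 5.9550, so q_2 = (0.5038, -0.6717, -0.0775, 0.3100, -0.4392).
q_1·a_3 = 0.0000·2 + 0.0000·1 + 0.1961·4 + (-0.7845)·4 + (-0.5883)·0 = -2.3534; q_2·a_3 = 0.5038·2 + (-0.6717)·1 + (-0.0775)·4 + 0.3100·4 + (-0.4392)·0 = 1.2659.
u_3 = a_3 + 2.3534·q_1 − 1.2659·q_2 = (1.3623, 1.8503, 4.5597, 1.7614, -0.8286).
‖u_3‖ = 5.4643, so q_3 = (0.2493, 0.3386, 0.8344, 0.3223, -0.1516).
q_1·a_4 = 0.0000·(-2) + 0.0000·1 + 0.1961·(-1) + (-0.7845)·1 + (-0.5883)·4 = -3.3340; q_2·a_4 = 0.5038·(-2) + (-0.6717)·1 + (-0.0775)·(-1) + 0.3100·1 + (-0.4392)·4 = -3.0485; q_3·a_4 = 0.2493·(-2) + 0.3386·1 + 0.8344·(-1) + 0.3223·1 + (-0.1516)·4 = -1.2787.
u_4 = a_4 + 3.3340·q_1 + 3.0485·q_2 + 1.2787·q_3 = (-0.1454, -0.6147, 0.4845, -0.2581, 0.5057).
‖u_4‖ = 0.9778, so q_4 = (-0.1487, -0.6287, 0.4955, -0.2640, 0.5171).
Qᵀb = (-0.3922, 2.8418, 2.2838, -2.7858).
Back-substitute: x_4 = -2.7858/0.9778 = -2.8490.
x_3 = (2.2838 + 1.2787·(-2.8490))/5.4643 = -0.2487.
x_2 = (2.8418 − 1.2659·(-0.2487) + 3.0485·(-2.8490))/5.9550 = -0.9284.
x_1 = (-0.3922 − 2.3534·(-0.9284) + 2.3534·(-0.2487) + 3.3340·(-2.8490))/5.0990 = -1.6260.

x = (-1.6260, -0.9284, -0.2487, -2.8490)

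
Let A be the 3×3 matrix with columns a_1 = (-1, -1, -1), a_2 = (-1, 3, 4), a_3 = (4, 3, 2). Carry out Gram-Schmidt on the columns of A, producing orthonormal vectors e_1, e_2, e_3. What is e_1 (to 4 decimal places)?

a_1 = (-1, -1, -1); ‖a_1‖ = 1.7321, so e_1 = (-0.5774, -0.5774, -0.5774).

e_1 = (-0.5774, -0.5774, -0.5774)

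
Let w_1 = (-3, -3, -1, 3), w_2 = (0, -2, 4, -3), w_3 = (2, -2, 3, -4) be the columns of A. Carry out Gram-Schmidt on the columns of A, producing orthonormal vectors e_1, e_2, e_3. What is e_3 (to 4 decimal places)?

e_3 = (0.5764, -0.6305, -0.4745, -0.2123)

e_1 = w_1/‖w_1‖ = (-3, -3, -1, 3)/5.2915 = (-0.5669, -0.5669, -0.1890, 0.5669).
r_{12} = e_1·w_2 = -1.3229.
u_2 = w_2 + 1.3229·e_1 = (-0.7500, -2.7500, 3.7500, -2.2500).
‖u_2‖ = 5.2202, so e_2 = (-0.1437, -0.5268, 0.7184, -0.4310).
r_{13} = e_1·w_3 = -2.8347; r_{23} = e_2·w_3 = 4.6455.
u_3 = w_3 + 2.8347·e_1 − 4.6455·e_2 = (1.0603, -1.1599, -0.8729, -0.3906).
‖u_3‖ = 1.8396, so e_3 = (0.5764, -0.6305, -0.4745, -0.2123).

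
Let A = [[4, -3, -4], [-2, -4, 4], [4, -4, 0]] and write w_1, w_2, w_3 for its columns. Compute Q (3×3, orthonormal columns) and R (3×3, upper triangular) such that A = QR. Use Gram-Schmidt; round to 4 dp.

Q = [[0.6667, -0.1423, -0.7317], [-0.3333, -0.9349, -0.1219], [0.6667, -0.3252, 0.6707]], R = [[6.0000, -3.3333, -4.0000], [0.0000, 5.4671, -3.1705], [0.0000, 0.0000, 2.4388]]

w_1 = (4, -2, 4); ‖w_1‖ = 6.0000, so e_1 = (0.6667, -0.3333, 0.6667).
e_1·w_2 = 0.6667·(-3) + (-0.3333)·(-4) + 0.6667·(-4) = -3.3333.
u_2 = w_2 + 3.3333·e_1 = (-0.7778, -5.1111, -1.7778).
‖u_2‖ = 5.4671, so e_2 = (-0.1423, -0.9349, -0.3252).
e_1·w_3 = 0.6667·(-4) + (-0.3333)·4 + 0.6667·0 = -4.0000; e_2·w_3 = (-0.1423)·(-4) + (-0.9349)·4 + (-0.3252)·0 = -3.1705.
u_3 = w_3 + 4.0000·e_1 + 3.1705·e_2 = (-1.7844, -0.2974, 1.6357).
‖u_3‖ = 2.4388, so e_3 = (-0.7317, -0.1219, 0.6707).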